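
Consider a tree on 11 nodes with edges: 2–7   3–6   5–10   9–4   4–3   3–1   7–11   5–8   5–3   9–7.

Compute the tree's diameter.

6

A longest path is 11 - 7 - 9 - 4 - 3 - 5 - 8, with 6 edges.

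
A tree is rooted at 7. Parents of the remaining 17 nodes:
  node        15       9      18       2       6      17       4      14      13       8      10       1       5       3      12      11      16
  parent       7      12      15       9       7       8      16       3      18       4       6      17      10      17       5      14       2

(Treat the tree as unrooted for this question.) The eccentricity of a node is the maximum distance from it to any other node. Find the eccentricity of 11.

Distances from 11 peak at 16, attained at 13.
11 – 14 – 3 – 17 – 8 – 4 – 16 – 2 – 9 – 12 – 5 – 10 – 6 – 7 – 15 – 18 – 13

16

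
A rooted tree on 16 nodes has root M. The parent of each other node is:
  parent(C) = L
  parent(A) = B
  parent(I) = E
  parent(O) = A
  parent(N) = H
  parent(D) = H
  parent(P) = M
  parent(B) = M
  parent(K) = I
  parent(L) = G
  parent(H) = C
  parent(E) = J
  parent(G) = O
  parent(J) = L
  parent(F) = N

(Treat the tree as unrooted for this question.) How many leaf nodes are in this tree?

4

The leaves are D, F, K, P.
That is 4 leaves.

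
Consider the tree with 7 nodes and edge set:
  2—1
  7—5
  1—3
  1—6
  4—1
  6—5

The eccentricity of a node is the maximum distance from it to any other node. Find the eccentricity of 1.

3

Distances from 1 peak at 3, attained at 7.
1–6–5–7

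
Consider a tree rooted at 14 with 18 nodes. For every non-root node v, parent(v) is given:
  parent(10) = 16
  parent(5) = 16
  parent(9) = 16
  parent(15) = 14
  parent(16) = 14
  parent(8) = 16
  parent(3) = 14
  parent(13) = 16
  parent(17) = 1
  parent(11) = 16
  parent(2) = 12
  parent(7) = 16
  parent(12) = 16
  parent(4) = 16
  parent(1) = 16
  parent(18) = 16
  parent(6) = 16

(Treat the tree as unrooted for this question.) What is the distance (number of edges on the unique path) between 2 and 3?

4

2 - 12 - 16 - 14 - 3: 4 edges.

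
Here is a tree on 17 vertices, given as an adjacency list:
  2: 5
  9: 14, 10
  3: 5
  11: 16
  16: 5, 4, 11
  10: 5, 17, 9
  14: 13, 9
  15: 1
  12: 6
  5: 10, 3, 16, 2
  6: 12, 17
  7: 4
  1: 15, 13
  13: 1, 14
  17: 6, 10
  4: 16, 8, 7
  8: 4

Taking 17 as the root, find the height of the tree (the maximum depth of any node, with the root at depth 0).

6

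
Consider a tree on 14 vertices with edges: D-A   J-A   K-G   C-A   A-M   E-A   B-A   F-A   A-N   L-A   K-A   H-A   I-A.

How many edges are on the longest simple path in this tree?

3

A longest path is G - K - A - N, with 3 edges.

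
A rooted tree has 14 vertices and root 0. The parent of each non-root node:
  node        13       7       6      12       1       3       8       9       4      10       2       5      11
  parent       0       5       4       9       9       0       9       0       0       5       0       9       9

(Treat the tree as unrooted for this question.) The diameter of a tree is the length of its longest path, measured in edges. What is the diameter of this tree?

A longest path is 6 - 4 - 0 - 9 - 5 - 7, with 5 edges.

5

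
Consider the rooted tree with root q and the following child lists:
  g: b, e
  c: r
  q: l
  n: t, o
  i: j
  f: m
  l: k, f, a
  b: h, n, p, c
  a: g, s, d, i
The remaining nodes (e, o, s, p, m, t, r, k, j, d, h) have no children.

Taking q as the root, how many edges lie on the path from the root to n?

Climbing from n to the root: n → b → g → a → l → q. That's 5 steps.

5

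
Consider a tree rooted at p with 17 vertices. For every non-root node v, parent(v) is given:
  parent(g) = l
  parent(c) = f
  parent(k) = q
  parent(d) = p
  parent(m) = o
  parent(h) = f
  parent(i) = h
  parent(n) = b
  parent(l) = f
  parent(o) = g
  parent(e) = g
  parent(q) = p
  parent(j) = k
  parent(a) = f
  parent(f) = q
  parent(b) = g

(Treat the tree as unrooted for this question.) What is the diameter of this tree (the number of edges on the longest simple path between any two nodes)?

A longest path is m–o–g–l–f–q–k–j, with 7 edges.

7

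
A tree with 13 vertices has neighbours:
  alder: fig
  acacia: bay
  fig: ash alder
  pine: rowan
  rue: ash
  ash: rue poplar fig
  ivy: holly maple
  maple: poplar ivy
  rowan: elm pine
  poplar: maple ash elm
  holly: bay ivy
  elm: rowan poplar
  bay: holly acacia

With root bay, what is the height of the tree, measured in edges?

The longest root-to-leaf path is bay–holly–ivy–maple–poplar–ash–fig–alder (7 edges).

7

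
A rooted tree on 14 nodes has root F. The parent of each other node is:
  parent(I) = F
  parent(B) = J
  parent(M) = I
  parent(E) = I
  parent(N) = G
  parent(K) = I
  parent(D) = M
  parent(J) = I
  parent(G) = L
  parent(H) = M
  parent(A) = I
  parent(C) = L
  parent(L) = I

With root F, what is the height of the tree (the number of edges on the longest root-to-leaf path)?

4

N sits deepest: F–I–L–G–N — 4 edges from the root.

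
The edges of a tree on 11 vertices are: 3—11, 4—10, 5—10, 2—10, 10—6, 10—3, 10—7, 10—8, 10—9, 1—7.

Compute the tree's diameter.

BFS from 1 reaches 11 last, at distance 4; BFS from 11 confirms no node is farther.
Path: 1-7-10-3-11.

4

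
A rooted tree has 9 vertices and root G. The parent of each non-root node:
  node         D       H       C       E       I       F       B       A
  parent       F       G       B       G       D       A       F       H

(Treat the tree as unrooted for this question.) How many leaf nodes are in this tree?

3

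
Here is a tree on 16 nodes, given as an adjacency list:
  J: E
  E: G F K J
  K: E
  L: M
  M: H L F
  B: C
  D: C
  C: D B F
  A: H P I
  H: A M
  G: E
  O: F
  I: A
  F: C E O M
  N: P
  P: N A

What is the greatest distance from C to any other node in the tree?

The node farthest from C is N, via C-F-M-H-A-P-N — 6 edges.

6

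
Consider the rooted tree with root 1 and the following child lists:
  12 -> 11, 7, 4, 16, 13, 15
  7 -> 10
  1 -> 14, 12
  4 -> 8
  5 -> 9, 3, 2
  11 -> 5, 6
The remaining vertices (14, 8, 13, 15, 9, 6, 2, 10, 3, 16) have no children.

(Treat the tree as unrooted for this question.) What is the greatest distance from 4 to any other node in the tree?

4

A farthest node from 4 is 2 (9, 3 also at distance 4).
The path 4 – 12 – 11 – 5 – 2 has 4 edges.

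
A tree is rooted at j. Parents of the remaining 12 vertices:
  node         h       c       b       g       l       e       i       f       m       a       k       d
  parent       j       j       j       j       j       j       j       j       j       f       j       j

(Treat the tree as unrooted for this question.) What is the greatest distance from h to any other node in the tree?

3

A farthest node from h is a.
The path h-j-f-a has 3 edges.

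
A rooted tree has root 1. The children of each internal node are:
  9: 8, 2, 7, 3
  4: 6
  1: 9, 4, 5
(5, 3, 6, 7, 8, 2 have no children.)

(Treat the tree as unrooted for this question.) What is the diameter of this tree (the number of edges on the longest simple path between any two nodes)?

BFS from 6 reaches 7 last, at distance 4; BFS from 7 confirms no node is farther.
Path: 6-4-1-9-7.

4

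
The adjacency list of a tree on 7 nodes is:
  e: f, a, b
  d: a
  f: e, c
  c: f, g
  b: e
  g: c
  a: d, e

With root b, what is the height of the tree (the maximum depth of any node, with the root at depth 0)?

4

A deepest node is g, reached by b–e–f–c–g.
That path has 4 edges, so the height is 4.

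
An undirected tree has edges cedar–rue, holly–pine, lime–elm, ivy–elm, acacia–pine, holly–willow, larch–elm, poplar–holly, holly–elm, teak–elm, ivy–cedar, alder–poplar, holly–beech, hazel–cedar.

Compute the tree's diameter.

6

Starting from hazel, a farthest node is alder at distance 6.
One longest path: hazel - cedar - ivy - elm - holly - poplar - alder.
So the diameter is 6.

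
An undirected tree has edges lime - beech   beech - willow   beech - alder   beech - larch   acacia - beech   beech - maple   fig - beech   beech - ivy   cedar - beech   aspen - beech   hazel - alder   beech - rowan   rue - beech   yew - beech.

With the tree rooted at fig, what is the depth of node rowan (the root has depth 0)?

2

Path from fig to rowan: fig–beech–rowan, which has 2 edges.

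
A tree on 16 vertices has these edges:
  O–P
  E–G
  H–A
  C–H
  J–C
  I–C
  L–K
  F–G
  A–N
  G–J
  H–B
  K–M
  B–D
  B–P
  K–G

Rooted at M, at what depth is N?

Path from M to N: M–K–G–J–C–H–A–N, which has 7 edges.

7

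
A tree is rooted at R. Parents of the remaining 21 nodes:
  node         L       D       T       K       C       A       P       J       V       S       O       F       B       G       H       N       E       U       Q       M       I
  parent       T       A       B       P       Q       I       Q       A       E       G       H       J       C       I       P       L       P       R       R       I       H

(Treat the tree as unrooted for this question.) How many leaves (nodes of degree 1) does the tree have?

Exactly 9 nodes have a single neighbour: D, F, K, M, N, O, S, U, V.

9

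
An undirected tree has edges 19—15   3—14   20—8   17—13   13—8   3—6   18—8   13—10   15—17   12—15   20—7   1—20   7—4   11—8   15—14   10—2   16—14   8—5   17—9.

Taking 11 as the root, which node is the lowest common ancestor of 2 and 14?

2's ancestor chain is 2, 10, 13, 8, 11 and 14's is 14, 15, 17, 13, 8, 11; they first meet at 13.

13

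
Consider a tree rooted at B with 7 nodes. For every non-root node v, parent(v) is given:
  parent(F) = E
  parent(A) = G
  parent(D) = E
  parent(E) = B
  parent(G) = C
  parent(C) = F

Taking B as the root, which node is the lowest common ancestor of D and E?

E

Ancestors of D (toward the root): D, E, B.
Ancestors of E: E, B.
The deepest node appearing in both lists is E.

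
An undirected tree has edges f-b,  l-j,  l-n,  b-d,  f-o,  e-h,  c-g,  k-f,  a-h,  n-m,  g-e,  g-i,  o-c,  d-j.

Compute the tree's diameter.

Starting from a, a farthest node is m at distance 12.
One longest path: a-h-e-g-c-o-f-b-d-j-l-n-m.
So the diameter is 12.

12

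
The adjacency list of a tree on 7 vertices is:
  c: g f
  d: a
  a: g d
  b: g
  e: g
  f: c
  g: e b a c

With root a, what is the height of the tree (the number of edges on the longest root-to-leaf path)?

3

The longest root-to-leaf path is a → g → c → f (3 edges).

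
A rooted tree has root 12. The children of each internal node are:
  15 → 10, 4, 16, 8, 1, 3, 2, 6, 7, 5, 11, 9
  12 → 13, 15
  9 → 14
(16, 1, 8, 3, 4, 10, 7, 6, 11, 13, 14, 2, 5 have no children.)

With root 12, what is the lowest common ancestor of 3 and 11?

15

Path 3→root: 3 15 12; path 11→root: 11 15 12.
First common node: 15.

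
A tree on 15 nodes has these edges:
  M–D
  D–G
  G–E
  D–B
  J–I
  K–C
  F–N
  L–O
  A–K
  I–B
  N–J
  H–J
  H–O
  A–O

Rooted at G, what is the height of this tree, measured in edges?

9

The longest root-to-leaf path is G → D → B → I → J → H → O → A → K → C (9 edges).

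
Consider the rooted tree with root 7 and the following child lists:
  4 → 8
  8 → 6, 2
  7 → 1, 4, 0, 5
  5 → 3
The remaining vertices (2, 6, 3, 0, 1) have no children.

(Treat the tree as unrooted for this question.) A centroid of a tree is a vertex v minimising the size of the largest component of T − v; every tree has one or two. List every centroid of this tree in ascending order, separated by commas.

7

If 7 is removed the pieces have sizes 4, 2, 1, 1, all ≤ ⌊9/2⌋ = 4.
Every other node leaves some component of size > 4, so the centroid is unique.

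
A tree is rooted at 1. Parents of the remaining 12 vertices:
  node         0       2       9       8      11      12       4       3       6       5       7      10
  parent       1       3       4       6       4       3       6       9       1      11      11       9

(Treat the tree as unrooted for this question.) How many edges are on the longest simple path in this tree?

6

A longest path is 2 - 3 - 9 - 4 - 6 - 1 - 0, with 6 edges.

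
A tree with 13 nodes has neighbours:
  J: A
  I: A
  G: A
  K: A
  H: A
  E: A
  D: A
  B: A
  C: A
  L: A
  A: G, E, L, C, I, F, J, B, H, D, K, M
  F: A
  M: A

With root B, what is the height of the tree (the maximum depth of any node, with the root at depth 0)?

2

A deepest node is C, reached by B–A–C.
That path has 2 edges, so the height is 2.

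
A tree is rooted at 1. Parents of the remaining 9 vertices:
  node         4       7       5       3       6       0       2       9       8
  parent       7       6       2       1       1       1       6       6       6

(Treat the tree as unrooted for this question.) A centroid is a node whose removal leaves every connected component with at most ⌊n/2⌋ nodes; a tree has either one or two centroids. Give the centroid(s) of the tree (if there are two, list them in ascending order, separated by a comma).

6

Removing 6 splits the tree into components of sizes 3, 2, 2, 1, 1; the largest is 3 ≤ ⌊10/2⌋ = 5.
Every other node leaves some component of size > 5, so the centroid is unique.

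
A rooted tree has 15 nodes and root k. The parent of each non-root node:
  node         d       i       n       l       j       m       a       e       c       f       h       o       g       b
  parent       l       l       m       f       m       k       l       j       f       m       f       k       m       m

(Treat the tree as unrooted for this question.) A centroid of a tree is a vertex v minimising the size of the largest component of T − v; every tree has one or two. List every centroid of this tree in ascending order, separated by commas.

m

If m is removed the pieces have sizes 7, 2, 2, 1, 1, 1, all ≤ ⌊15/2⌋ = 7.
Every other node leaves some component of size > 7, so the centroid is unique.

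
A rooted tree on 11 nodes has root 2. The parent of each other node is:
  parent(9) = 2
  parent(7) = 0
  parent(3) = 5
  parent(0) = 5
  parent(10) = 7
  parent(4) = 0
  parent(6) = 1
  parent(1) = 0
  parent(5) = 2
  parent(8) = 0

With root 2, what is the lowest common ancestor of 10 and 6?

0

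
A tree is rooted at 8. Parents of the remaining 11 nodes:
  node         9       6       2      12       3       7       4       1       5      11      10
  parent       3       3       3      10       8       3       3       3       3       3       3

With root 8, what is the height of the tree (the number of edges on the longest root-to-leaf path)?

The longest root-to-leaf path is 8 – 3 – 10 – 12 (3 edges).

3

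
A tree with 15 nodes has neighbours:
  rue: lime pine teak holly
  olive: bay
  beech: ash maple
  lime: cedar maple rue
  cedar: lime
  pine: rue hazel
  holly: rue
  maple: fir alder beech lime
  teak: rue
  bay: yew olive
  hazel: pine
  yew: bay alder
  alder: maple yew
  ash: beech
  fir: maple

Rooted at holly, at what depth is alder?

4

holly → rue → lime → maple → alder — 4 edges.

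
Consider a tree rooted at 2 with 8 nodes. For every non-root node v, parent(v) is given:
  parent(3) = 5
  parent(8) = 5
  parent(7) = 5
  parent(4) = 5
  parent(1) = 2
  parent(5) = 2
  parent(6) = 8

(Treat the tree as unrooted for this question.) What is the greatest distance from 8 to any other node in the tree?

A farthest node from 8 is 1.
The path 8 – 5 – 2 – 1 has 3 edges.

3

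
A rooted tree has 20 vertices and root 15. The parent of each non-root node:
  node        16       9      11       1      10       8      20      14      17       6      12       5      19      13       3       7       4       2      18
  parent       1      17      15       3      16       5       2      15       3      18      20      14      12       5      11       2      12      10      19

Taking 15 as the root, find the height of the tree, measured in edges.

11

The longest root-to-leaf path is 15–11–3–1–16–10–2–20–12–19–18–6 (11 edges).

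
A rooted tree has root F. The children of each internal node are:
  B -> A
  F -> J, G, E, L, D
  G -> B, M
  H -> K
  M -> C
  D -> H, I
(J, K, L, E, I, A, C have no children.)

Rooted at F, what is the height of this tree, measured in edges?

3

K sits deepest: F – D – H – K — 3 edges from the root.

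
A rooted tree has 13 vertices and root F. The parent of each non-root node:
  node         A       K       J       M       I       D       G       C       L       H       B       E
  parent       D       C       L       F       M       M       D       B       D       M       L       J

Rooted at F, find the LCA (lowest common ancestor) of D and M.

M

D's ancestor chain is D, M, F and M's is M, F; they first meet at M.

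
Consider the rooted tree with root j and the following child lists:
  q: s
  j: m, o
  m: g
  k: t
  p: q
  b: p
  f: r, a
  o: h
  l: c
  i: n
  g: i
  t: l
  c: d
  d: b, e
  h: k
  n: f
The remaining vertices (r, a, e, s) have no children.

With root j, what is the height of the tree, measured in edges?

The longest root-to-leaf path is j – o – h – k – t – l – c – d – b – p – q – s (11 edges).

11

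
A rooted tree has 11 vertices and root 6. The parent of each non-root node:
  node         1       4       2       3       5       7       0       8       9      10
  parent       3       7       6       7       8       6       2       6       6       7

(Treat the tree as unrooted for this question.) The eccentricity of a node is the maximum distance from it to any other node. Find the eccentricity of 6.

3

Distances from 6 peak at 3, attained at 1.
6-7-3-1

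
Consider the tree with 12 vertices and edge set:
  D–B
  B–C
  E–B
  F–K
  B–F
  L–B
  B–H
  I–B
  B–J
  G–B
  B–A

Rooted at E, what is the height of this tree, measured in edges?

K sits deepest: E → B → F → K — 3 edges from the root.

3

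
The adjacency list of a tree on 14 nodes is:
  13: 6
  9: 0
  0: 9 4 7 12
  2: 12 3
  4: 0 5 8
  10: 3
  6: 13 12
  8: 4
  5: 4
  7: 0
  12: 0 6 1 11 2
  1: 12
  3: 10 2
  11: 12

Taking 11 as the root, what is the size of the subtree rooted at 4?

The subtree rooted at 4 contains: 4, 8, 5 — 3 nodes.

3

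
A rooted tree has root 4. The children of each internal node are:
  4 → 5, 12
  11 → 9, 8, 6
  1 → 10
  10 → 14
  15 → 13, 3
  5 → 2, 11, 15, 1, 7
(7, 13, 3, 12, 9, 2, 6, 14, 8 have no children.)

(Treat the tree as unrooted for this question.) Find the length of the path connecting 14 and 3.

5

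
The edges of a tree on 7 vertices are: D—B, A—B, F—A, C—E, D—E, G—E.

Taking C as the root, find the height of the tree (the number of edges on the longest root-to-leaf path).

5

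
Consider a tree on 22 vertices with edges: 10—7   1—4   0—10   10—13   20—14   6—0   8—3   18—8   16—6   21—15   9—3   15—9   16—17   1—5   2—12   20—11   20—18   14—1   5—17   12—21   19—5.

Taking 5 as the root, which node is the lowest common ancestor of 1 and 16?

5

Path 1→root: 1 5; path 16→root: 16 17 5.
First common node: 5.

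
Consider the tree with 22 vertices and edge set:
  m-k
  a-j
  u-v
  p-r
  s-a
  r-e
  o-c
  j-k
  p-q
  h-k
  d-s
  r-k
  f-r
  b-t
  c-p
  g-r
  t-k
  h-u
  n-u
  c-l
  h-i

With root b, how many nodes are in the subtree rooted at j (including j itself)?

Descendants of j (including itself): j, a, s, d. That's 4.

4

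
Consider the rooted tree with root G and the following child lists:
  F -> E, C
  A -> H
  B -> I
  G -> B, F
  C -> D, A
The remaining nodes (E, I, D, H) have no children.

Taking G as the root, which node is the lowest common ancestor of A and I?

G

Ancestors of A (toward the root): A, C, F, G.
Ancestors of I: I, B, G.
The deepest node appearing in both lists is G.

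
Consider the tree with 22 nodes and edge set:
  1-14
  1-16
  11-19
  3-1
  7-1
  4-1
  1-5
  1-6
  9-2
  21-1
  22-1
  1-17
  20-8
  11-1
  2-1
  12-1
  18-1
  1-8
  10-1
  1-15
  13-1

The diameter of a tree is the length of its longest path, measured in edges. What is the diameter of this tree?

Starting from 20, a farthest node is 9 at distance 4.
One longest path: 20 - 8 - 1 - 2 - 9.
So the diameter is 4.

4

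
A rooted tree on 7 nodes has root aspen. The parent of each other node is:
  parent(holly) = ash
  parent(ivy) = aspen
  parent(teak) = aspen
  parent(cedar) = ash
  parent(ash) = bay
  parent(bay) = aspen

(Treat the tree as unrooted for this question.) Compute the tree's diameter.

4

Starting from cedar, a farthest node is ivy at distance 4.
One longest path: cedar-ash-bay-aspen-ivy.
So the diameter is 4.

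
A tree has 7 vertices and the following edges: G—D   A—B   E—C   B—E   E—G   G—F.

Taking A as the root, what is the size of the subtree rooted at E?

5

E's subtree: {E, G, C, F, D}, size 5.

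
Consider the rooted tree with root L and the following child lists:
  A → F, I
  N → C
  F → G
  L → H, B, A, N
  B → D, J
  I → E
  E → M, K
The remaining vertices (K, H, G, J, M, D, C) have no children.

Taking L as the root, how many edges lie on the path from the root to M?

Path from L to M: L–A–I–E–M, which has 4 edges.

4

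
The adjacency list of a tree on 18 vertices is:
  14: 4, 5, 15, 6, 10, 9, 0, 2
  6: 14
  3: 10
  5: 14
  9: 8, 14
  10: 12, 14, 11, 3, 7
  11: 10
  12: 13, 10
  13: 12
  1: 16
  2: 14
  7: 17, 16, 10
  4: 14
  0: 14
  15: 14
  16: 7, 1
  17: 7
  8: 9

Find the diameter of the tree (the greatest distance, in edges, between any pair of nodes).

Starting from 8, a farthest node is 1 at distance 6.
One longest path: 8-9-14-10-7-16-1.
So the diameter is 6.

6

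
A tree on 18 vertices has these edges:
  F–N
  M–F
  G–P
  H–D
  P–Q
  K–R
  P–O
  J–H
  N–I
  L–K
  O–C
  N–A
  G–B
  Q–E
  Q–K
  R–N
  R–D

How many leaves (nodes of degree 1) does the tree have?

8

Degree-1 nodes: A, B, C, E, I, J, L, M — 8 of them.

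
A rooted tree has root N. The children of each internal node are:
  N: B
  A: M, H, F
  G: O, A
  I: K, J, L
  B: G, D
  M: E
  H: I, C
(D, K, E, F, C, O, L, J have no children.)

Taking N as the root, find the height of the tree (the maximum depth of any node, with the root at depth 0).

6

The longest root-to-leaf path is N – B – G – A – H – I – K (6 edges).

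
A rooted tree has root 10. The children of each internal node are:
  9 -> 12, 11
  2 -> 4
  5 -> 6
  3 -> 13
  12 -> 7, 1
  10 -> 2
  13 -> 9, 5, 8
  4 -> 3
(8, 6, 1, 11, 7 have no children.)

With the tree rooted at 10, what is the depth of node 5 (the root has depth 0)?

Path from 10 to 5: 10–2–4–3–13–5, which has 5 edges.

5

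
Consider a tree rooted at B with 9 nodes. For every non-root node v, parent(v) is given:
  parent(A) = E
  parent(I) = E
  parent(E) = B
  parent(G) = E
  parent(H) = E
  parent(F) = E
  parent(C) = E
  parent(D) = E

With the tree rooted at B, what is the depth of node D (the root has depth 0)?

2

Path from B to D: B – E – D, which has 2 edges.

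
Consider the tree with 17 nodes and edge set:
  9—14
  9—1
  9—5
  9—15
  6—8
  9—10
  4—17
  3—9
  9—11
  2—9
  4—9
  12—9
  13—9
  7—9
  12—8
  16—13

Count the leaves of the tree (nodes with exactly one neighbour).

Exactly 12 nodes have a single neighbour: 1, 2, 3, 5, 6, 7, 10, 11, 14, 15, 16, 17.

12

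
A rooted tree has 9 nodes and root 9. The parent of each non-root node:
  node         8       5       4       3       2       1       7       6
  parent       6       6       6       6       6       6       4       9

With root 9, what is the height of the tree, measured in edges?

3

The longest root-to-leaf path is 9 → 6 → 4 → 7 (3 edges).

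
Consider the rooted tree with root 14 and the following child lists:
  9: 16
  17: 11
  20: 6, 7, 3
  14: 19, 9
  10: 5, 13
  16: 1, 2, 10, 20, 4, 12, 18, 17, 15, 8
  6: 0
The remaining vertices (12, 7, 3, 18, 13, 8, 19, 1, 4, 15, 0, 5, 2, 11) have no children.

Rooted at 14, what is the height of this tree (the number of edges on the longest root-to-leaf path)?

5

0 sits deepest: 14-9-16-20-6-0 — 5 edges from the root.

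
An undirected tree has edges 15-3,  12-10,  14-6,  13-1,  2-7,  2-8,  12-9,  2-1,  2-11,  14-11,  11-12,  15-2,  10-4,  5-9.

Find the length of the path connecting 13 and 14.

4

13 - 1 - 2 - 11 - 14: 4 edges.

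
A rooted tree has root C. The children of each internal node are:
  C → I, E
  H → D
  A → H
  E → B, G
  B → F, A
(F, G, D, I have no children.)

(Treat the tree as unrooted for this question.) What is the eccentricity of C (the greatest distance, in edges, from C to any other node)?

A farthest node from C is D.
The path C–E–B–A–H–D has 5 edges.

5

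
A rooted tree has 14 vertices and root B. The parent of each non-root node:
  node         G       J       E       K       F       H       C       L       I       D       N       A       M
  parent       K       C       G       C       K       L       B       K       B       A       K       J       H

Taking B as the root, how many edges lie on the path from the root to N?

3

B–C–K–N — 3 edges.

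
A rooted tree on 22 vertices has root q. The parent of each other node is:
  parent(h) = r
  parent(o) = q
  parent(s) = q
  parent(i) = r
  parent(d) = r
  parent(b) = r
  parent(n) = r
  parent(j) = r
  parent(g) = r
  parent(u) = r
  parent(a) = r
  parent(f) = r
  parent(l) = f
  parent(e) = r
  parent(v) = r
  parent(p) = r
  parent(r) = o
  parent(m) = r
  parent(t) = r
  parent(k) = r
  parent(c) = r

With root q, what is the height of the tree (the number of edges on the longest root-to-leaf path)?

4

l sits deepest: q – o – r – f – l — 4 edges from the root.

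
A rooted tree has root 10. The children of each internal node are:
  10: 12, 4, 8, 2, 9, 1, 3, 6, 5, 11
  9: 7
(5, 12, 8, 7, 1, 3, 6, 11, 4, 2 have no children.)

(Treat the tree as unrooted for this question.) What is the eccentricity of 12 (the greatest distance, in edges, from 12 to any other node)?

The node farthest from 12 is 7, via 12–10–9–7 — 3 edges.

3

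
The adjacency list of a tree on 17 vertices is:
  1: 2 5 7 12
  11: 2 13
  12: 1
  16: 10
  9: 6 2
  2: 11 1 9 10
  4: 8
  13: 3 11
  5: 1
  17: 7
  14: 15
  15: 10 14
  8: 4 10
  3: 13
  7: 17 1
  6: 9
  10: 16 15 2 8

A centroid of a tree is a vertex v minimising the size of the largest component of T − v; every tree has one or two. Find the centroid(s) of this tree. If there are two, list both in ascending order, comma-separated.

2

Delete 2: the remaining components have sizes 6, 5, 3, 2. Max 6 ≤ 8, so 2 is a centroid.
Every other node leaves some component of size > 8, so the centroid is unique.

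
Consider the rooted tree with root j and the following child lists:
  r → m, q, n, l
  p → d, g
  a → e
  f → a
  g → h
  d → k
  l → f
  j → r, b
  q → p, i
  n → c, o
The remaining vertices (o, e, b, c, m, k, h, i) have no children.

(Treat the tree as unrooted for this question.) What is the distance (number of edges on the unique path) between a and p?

a–f–l–r–q–p: 5 edges.

5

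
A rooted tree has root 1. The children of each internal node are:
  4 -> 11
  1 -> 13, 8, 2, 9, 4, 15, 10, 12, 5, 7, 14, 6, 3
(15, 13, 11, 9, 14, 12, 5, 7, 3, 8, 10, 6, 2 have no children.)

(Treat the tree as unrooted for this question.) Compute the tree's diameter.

A longest path is 11–4–1–15, with 3 edges.

3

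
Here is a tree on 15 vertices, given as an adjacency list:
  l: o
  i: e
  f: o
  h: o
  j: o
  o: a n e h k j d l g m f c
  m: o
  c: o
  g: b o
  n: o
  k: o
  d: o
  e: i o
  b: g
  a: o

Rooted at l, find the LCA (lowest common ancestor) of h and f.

o

h's ancestor chain is h, o, l and f's is f, o, l; they first meet at o.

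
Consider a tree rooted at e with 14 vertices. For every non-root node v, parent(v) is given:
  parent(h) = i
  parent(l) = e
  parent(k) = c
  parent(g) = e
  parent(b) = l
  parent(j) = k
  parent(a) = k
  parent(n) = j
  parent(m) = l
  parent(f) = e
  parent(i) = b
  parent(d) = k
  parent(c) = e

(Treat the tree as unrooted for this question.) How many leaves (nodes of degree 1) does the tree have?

7

Exactly 7 nodes have a single neighbour: a, d, f, g, h, m, n.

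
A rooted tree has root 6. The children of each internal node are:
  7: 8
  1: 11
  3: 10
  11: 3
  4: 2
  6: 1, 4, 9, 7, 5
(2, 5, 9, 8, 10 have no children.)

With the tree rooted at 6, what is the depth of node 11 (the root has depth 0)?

2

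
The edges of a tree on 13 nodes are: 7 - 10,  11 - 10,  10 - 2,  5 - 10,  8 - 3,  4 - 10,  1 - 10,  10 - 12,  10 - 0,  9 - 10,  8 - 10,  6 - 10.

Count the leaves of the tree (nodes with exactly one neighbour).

11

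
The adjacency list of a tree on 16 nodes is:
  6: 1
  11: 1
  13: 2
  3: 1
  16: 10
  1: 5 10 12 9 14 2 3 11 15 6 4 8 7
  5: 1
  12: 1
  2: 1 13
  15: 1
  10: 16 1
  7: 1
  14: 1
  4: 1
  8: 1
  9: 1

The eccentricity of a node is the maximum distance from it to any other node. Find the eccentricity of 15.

The node farthest from 15 is 16 (13 also at distance 3), via 15-1-10-16 — 3 edges.

3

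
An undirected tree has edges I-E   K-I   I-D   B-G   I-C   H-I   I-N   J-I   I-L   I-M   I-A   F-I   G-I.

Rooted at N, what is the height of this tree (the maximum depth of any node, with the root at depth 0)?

3

A deepest node is B, reached by N – I – G – B.
That path has 3 edges, so the height is 3.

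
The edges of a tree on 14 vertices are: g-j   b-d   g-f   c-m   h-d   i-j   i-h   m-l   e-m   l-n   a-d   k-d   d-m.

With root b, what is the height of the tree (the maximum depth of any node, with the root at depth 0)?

f sits deepest: b – d – h – i – j – g – f — 6 edges from the root.

6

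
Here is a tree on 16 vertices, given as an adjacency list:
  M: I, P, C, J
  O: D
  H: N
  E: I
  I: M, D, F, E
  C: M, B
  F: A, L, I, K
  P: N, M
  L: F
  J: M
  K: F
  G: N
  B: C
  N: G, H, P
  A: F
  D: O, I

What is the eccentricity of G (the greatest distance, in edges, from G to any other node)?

6

Distances from G peak at 6, attained at O (K, A, L also at distance 6).
G–N–P–M–I–D–O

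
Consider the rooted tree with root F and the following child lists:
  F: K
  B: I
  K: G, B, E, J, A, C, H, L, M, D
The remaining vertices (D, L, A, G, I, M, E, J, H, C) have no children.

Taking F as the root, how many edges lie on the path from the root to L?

2

Path from F to L: F – K – L, which has 2 edges.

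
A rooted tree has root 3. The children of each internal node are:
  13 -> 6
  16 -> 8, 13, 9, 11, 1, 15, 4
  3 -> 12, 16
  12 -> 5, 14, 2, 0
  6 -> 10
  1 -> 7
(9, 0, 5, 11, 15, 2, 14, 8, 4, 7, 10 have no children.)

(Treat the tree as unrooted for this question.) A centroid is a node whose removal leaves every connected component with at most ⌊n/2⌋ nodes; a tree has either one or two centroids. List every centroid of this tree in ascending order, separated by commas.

16

If 16 is removed the pieces have sizes 6, 3, 2, 1, 1, 1, 1, 1, all ≤ ⌊17/2⌋ = 8.
No neighbour of 16 does as well, so 16 is the unique centroid.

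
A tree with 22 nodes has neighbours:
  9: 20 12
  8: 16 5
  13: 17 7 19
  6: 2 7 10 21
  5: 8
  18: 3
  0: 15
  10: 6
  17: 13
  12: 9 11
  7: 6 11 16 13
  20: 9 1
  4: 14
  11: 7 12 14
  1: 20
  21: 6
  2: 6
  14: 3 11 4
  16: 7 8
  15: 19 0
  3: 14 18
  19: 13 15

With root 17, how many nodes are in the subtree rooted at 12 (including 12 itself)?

4

The subtree rooted at 12 contains: 12, 9, 20, 1 — 4 nodes.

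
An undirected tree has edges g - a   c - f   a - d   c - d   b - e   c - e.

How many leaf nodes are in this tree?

3

Exactly 3 nodes have a single neighbour: b, f, g.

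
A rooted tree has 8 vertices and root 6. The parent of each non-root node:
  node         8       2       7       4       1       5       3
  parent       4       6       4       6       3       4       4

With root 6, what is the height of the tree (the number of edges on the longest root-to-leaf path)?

A deepest node is 1, reached by 6-4-3-1.
That path has 3 edges, so the height is 3.

3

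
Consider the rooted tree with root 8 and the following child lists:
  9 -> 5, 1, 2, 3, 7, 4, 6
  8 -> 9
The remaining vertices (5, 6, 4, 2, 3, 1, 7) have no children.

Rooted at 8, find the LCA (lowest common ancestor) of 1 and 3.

Ancestors of 1 (toward the root): 1, 9, 8.
Ancestors of 3: 3, 9, 8.
The deepest node appearing in both lists is 9.

9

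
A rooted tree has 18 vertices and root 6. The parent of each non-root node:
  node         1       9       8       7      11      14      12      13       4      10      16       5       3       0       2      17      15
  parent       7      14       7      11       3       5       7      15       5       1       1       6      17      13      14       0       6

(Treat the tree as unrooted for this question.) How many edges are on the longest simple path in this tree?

BFS from 2 reaches 16 last, at distance 12; BFS from 16 confirms no node is farther.
Path: 2–14–5–6–15–13–0–17–3–11–7–1–16.

12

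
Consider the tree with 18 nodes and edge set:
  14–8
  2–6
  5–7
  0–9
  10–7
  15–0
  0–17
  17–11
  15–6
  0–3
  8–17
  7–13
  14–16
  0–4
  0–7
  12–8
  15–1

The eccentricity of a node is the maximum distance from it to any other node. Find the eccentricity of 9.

5

A farthest node from 9 is 16.
The path 9–0–17–8–14–16 has 5 edges.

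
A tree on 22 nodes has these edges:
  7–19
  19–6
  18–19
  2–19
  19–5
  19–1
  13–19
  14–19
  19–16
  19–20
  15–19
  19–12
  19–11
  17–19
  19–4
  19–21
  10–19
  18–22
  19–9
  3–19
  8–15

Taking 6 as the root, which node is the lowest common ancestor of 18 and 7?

Ancestors of 18 (toward the root): 18, 19, 6.
Ancestors of 7: 7, 19, 6.
The deepest node appearing in both lists is 19.

19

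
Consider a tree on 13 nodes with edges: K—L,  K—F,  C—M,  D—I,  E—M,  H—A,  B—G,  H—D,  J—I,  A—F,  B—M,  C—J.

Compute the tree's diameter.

11

BFS from G reaches L last, at distance 11; BFS from L confirms no node is farther.
Path: G–B–M–C–J–I–D–H–A–F–K–L.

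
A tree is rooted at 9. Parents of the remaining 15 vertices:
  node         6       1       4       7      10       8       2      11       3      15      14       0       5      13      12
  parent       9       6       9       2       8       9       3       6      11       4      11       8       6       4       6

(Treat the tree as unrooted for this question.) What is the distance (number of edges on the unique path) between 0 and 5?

Walking from 0: 0 - 8 - 9 - 6 - 5. Length 4.

4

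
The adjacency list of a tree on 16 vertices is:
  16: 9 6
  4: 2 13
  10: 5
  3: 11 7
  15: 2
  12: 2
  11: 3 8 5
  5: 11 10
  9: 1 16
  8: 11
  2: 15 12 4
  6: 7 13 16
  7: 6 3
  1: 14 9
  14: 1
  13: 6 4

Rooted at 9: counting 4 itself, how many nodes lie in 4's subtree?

4's subtree: {4, 2, 12, 15}, size 4.

4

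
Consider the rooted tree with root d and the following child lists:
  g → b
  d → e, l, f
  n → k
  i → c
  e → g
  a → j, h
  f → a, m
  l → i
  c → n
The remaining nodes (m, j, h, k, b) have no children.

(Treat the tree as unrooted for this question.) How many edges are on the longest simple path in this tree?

A longest path is k – n – c – i – l – d – e – g – b, with 8 edges.

8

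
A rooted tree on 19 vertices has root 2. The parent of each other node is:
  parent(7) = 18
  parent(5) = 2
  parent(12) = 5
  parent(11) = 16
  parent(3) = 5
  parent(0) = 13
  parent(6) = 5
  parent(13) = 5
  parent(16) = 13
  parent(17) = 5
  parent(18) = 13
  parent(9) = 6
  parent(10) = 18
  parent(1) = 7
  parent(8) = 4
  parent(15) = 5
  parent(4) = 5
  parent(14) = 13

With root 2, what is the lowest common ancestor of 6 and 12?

Ancestors of 6 (toward the root): 6, 5, 2.
Ancestors of 12: 12, 5, 2.
The deepest node appearing in both lists is 5.

5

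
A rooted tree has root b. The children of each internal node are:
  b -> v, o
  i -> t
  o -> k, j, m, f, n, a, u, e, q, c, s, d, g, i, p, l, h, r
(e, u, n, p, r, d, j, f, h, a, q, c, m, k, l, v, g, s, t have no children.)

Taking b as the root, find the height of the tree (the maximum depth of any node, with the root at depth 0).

The longest root-to-leaf path is b – o – i – t (3 edges).

3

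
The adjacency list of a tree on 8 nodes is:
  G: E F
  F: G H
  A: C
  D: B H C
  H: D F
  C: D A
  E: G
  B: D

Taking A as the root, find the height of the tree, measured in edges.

A deepest node is E, reached by A → C → D → H → F → G → E.
That path has 6 edges, so the height is 6.

6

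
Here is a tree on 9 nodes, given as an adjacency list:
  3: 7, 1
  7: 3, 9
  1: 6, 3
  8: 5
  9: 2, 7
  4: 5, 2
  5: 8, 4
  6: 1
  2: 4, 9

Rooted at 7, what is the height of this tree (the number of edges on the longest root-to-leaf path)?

5

The longest root-to-leaf path is 7 – 9 – 2 – 4 – 5 – 8 (5 edges).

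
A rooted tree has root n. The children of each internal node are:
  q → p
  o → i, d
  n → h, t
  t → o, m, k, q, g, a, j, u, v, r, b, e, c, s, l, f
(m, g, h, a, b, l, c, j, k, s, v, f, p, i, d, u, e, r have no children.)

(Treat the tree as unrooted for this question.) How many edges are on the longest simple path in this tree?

Starting from p, a farthest node is h at distance 4.
One longest path: p–q–t–n–h.
So the diameter is 4.

4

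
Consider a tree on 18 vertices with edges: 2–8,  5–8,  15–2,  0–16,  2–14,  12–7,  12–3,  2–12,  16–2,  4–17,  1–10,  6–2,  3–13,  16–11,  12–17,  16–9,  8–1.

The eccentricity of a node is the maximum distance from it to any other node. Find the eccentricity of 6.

A farthest node from 6 is 10 (13, 4 also at distance 4).
The path 6-2-8-1-10 has 4 edges.

4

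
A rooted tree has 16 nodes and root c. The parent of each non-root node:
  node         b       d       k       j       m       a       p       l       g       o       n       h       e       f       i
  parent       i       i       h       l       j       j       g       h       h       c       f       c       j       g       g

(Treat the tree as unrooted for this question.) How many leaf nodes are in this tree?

9

Exactly 9 nodes have a single neighbour: a, b, d, e, k, m, n, o, p.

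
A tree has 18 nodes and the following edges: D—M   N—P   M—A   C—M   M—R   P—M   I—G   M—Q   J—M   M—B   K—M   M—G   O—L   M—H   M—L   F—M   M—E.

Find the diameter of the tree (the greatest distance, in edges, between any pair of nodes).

4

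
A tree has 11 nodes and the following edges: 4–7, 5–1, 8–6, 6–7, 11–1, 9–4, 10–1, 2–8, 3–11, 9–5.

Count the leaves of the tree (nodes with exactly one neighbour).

Degree-1 nodes: 2, 3, 10 — 3 of them.

3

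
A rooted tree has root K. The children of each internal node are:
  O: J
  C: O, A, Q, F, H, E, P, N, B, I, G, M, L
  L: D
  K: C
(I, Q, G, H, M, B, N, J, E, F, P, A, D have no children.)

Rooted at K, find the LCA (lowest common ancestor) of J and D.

C

J's ancestor chain is J, O, C, K and D's is D, L, C, K; they first meet at C.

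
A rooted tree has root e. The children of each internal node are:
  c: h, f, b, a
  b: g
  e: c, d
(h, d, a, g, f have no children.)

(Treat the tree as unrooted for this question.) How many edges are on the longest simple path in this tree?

4

A longest path is d-e-c-b-g, with 4 edges.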